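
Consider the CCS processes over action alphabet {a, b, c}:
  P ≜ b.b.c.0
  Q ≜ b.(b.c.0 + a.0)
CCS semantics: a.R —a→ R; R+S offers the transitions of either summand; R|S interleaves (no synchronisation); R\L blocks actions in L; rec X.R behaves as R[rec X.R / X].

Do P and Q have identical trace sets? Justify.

trace-distinct — witness ⟨ba⟩

Reachable graph of P (4 states):
  p0 = b.b.c.0 → —b→ p1
  p1 = b.c.0 → —b→ p2
  p2 = c.0 → —c→ p3
  p3 = 0 → ·
Reachable graph of Q (4 states):
  q0 = b.(b.c.0 + a.0) → —b→ q1
  q1 = b.c.0 + a.0 → —a→ q2, —b→ q3
  q2 = 0 → ·
  q3 = c.0 → —c→ q2
Executing ba from Q (initial set {q0}):
  step 1 (b): {q1}
  step 2 (a): {q2}
  ✓ Q
Executing ba from P (initial set {p0}):
  step 1 (b): {p1}
  step 2 (a): ∅  — P cannot continue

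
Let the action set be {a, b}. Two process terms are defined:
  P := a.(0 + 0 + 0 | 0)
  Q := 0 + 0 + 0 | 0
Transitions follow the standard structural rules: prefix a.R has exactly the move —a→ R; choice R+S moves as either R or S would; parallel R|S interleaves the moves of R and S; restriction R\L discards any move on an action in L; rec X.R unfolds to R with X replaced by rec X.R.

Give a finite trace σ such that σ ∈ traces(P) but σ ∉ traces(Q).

a

P's transition system — 2 states:
  u0 = a.(0 + 0 + 0 | 0) :: --a--▸ u1
  u1 = 0 + 0 + 0 | 0 :: ·
Q's transition system — 1 states:
  v0 = 0 + 0 + 0 | 0 :: ·
Executing a from P (initial set {u0}):
  step 1 (a): {u1}
  P completes σ.
Executing a from Q (initial set {v0}):
  step 1 (a): no successor for Q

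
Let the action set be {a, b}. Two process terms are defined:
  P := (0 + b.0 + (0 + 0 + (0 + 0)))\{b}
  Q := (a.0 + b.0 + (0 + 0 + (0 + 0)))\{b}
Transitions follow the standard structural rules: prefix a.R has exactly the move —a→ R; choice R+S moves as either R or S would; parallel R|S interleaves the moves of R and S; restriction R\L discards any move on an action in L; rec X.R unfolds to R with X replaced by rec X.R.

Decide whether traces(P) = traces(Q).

Reachable graph of P (1 states):
  s0 = (0 + b.0 + (0 + 0 + (0 + 0)))\{b} → ·
Reachable graph of Q (2 states):
  t0 = (a.0 + b.0 + (0 + 0 + (0 + 0)))\{b} → —a→ t1
  t1 = 0\{b} → ·
Trace ⟨a⟩ through Q, begin at {t0}:
  [1] a ⇒ {t1}
  — Q admits the full trace.
Trace ⟨a⟩ through P, begin at {s0}:
  [1] a ⇒ no successor for P

trace-distinct — witness ⟨a⟩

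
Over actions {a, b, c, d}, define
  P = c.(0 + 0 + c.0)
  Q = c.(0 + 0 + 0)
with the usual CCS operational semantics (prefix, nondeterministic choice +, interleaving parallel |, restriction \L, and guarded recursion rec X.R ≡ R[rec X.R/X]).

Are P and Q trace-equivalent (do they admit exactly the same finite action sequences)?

NO — witness ⟨cc⟩

P's transition system — 3 states:
  p0 = c.(0 + 0 + c.0) has moves —c→ p1
  p1 = 0 + 0 + c.0 has moves —c→ p2
  p2 = 0 has moves ∅
Q's transition system — 2 states:
  q0 = c.(0 + 0 + 0) has moves —c→ q1
  q1 = 0 + 0 + 0 has moves ∅
Trace ⟨cc⟩ through P, begin at {p0}:
  step 1 (c): {p1}
  step 2 (c): {p2}
  ✓ P
Trace ⟨cc⟩ through Q, begin at {q0}:
  step 1 (c): {q1}
  step 2 (c): ∅ (Q stuck)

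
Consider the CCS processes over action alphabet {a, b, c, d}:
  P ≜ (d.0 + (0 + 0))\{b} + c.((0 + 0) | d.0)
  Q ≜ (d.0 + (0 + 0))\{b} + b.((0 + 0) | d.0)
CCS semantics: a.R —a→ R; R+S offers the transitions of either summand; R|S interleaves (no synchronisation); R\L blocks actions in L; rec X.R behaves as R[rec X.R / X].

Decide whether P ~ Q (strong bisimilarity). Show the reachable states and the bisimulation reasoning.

P ≁ Q

Reachable graph of P (4 states):
  m0 = (d.0 + (0 + 0))\{b} + c.((0 + 0) | d.0) :: ··c··> m1, ··d··> m2
  m1 = (0 + 0) | d.0 :: ··d··> m3
  m2 = 0\{b} :: ·
  m3 = (0 + 0) | 0 :: ·
Reachable graph of Q (4 states):
  n0 = (d.0 + (0 + 0))\{b} + b.((0 + 0) | d.0) :: ··b··> n1, ··d··> n2
  n1 = (0 + 0) | d.0 :: ··d··> n3
  n2 = 0\{b} :: ·
  n3 = (0 + 0) | 0 :: ·
Coarsest stable partition (strong bisimilarity classes):
  B0 = {m0}
  B1 = {m1, n1}
  B2 = {m2, m3, n2, n3}
  B3 = {n0}
m0 ∈ B0, n0 ∈ B3 → different blocks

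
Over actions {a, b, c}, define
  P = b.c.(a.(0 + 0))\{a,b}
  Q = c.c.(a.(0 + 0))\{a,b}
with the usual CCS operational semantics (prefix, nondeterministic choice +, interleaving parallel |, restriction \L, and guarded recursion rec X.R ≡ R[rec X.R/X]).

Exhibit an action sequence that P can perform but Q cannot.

Reachable graph of P (3 states):
  p0 = b.c.(a.(0 + 0))\{a,b} :: --b--▸ p1
  p1 = c.(a.(0 + 0))\{a,b} :: --c--▸ p2
  p2 = (a.(0 + 0))\{a,b} :: ·
Reachable graph of Q (3 states):
  q0 = c.c.(a.(0 + 0))\{a,b} :: --c--▸ q1
  q1 = c.(a.(0 + 0))\{a,b} :: --c--▸ q2
  q2 = (a.(0 + 0))\{a,b} :: ·
Executing b from P (initial set {p0}):
  step 1 (b): {p1}
  — P admits the full trace.
Executing b from Q (initial set {q0}):
  step 1 (b): ∅ (Q stuck)

b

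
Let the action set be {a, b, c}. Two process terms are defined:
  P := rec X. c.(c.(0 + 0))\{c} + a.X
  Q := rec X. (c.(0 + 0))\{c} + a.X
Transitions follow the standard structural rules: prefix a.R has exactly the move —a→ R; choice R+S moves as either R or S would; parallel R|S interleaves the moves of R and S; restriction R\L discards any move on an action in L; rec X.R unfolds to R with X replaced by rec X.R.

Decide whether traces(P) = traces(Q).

trace-distinct — witness ⟨c⟩

P's transition system — 2 states:
  p0 = rec X. c.(c.(0 + 0))\{c} + a.X ⊢ --a--▸ p0, --c--▸ p1
  p1 = (c.(0 + 0))\{c} ⊢ ∅
Q's transition system — 1 states:
  q0 = rec X. (c.(0 + 0))\{c} + a.X ⊢ --a--▸ q0
Executing c from P (initial set {p0}):
  [1] c ⇒ {p1}
  — P admits the full trace.
Executing c from Q (initial set {q0}):
  [1] c ⇒ ∅ (Q stuck)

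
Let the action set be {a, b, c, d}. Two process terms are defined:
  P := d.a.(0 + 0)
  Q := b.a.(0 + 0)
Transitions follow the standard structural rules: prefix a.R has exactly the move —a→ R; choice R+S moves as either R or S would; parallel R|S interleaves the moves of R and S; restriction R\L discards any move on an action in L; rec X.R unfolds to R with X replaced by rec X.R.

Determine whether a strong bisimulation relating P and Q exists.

LTS(P): 3 reachable states
  m0 = d.a.(0 + 0) ⊢ ··d··> m1
  m1 = a.(0 + 0) ⊢ ··a··> m2
  m2 = 0 + 0 ⊢ ∅
LTS(Q): 3 reachable states
  n0 = b.a.(0 + 0) ⊢ ··b··> n1
  n1 = a.(0 + 0) ⊢ ··a··> n2
  n2 = 0 + 0 ⊢ ∅
Partition-refinement fixed point:
  B0 = {m0}
  B1 = {m1, n1}
  B2 = {m2, n2}
  B3 = {n0}
m0 ∈ B0, n0 ∈ B3 → different blocks

P ≁ Q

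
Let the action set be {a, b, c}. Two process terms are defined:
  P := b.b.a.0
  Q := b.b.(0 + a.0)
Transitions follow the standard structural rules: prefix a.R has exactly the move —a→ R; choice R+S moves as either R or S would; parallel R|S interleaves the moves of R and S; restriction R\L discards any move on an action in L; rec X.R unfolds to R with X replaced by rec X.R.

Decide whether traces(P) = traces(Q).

traces(P) = traces(Q)

Reachable graph of P (4 states):
  u0 = b.b.a.0 :: —b→ u1
  u1 = b.a.0 :: —b→ u2
  u2 = a.0 :: —a→ u3
  u3 = 0 :: stopped
Reachable graph of Q (4 states):
  v0 = b.b.(0 + a.0) :: —b→ v1
  v1 = b.(0 + a.0) :: —b→ v2
  v2 = 0 + a.0 :: —a→ v3
  v3 = 0 :: stopped
Bisimilarity quotient blocks:
  B0 = {u0, v0}
  B1 = {u1, v1}
  B2 = {u2, v2}
  B3 = {u3, v3}
u0 ∈ B0, v0 ∈ B0 → same block
Bisimilar ⇒ trace-equivalent.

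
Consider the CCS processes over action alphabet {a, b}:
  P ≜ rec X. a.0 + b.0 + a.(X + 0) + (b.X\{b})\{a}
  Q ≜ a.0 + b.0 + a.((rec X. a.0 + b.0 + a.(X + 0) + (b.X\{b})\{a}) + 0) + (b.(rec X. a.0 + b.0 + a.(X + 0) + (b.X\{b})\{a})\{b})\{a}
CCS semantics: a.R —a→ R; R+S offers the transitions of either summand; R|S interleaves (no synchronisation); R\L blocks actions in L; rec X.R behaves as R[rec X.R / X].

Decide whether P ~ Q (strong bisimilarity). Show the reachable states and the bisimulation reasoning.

P ~ Q

Reachable graph of P (4 states):
  m0 = rec X. a.0 + b.0 + a.(X + 0) + (b.X\{b})\{a} ⊢ —a→ m1, —a→ m2, —b→ m2, —b→ m3
  m1 = (rec X. a.0 + b.0 + a.(X + 0) + (b.X\{b})\{a}) + 0 ⊢ —a→ m1, —a→ m2, —b→ m2, —b→ m3
  m2 = 0 ⊢ ∅
  m3 = (rec X. a.0 + b.0 + a.(X + 0) + (b.X\{b})\{a})\{b}\{a} ⊢ ∅
Reachable graph of Q (4 states):
  n0 = a.0 + b.0 + a.((rec X. a.0 + b.0 + a.(X + 0) + (b.X\{b})\{a}) + 0) + (b.(rec X. a.0 + b.0 + a.(X + 0) + (b.X\{b})\{a})\{b})\{a} ⊢ —a→ n1, —a→ n2, —b→ n2, —b→ n3
  n1 = (rec X. a.0 + b.0 + a.(X + 0) + (b.X\{b})\{a}) + 0 ⊢ —a→ n1, —a→ n2, —b→ n2, —b→ n3
  n2 = 0 ⊢ ∅
  n3 = (rec X. a.0 + b.0 + a.(X + 0) + (b.X\{b})\{a})\{b}\{a} ⊢ ∅
Coarsest stable partition (strong bisimilarity classes):
  B0 = {m0, m1, n0, n1}
  B1 = {m2, m3, n2, n3}
m0 ∈ B0, n0 ∈ B0 → same block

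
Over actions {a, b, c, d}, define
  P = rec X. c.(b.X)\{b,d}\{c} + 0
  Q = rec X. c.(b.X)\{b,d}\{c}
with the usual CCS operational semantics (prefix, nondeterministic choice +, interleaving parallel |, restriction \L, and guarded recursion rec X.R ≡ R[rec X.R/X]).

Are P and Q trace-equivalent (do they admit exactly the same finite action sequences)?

P's transition system — 2 states:
  s0 = rec X. c.(b.X)\{b,d}\{c} + 0 | ··c··> s1
  s1 = (b.(rec X. c.(b.X)\{b,d}\{c} + 0))\{b,d}\{c} | stopped
Q's transition system — 2 states:
  t0 = rec X. c.(b.X)\{b,d}\{c} | ··c··> t1
  t1 = (b.(rec X. c.(b.X)\{b,d}\{c}))\{b,d}\{c} | stopped
Partition-refinement fixed point:
  B0 = {s0, t0}
  B1 = {s1, t1}
s0 ∈ B0, t0 ∈ B0 → same block
Bisimilar ⇒ trace-equivalent.

YES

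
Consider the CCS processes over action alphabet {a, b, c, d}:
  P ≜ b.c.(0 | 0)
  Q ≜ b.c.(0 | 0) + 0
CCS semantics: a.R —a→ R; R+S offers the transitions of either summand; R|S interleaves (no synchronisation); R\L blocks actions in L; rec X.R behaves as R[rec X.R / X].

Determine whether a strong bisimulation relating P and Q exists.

bisimilar

P's transition system — 3 states:
  s0 = b.c.(0 | 0) has moves =b=> s1
  s1 = c.(0 | 0) has moves =c=> s2
  s2 = 0 | 0 has moves ·
Q's transition system — 3 states:
  t0 = b.c.(0 | 0) + 0 has moves =b=> t1
  t1 = c.(0 | 0) has moves =c=> t2
  t2 = 0 | 0 has moves ·
Partition-refinement fixed point:
  B0 = {s0, t0}
  B1 = {s1, t1}
  B2 = {s2, t2}
s0 ∈ B0, t0 ∈ B0 → same block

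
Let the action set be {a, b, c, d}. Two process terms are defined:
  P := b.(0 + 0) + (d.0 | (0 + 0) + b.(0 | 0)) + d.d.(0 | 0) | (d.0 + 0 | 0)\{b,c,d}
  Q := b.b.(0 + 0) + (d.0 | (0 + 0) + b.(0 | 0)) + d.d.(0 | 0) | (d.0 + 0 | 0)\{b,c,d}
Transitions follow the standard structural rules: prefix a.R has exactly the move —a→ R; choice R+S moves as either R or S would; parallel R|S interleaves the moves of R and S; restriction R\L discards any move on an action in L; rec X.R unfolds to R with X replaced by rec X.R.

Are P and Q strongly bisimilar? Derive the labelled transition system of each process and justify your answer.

P's transition system — 6 states:
  m0 = b.(0 + 0) + (d.0 | (0 + 0) + b.(0 | 0)) + d.d.(0 | 0) | (d.0 + 0 | 0)\{b,c,d} | —b→ m1, —b→ m2, —d→ m3, —d→ m4
  m1 = 0 + 0 | deadlocked
  m2 = 0 | 0 | deadlocked
  m3 = 0 | (0 + 0) | deadlocked
  m4 = d.(0 | 0) | (d.0 + 0 | 0)\{b,c,d} | —d→ m5
  m5 = 0 | 0 | (d.0 + 0 | 0)\{b,c,d} | deadlocked
Q's transition system — 7 states:
  n0 = b.b.(0 + 0) + (d.0 | (0 + 0) + b.(0 | 0)) + d.d.(0 | 0) | (d.0 + 0 | 0)\{b,c,d} | —b→ n1, —b→ n2, —d→ n3, —d→ n4
  n1 = 0 | 0 | deadlocked
  n2 = b.(0 + 0) | —b→ n5
  n3 = 0 | (0 + 0) | deadlocked
  n4 = d.(0 | 0) | (d.0 + 0 | 0)\{b,c,d} | —d→ n6
  n5 = 0 + 0 | deadlocked
  n6 = 0 | 0 | (d.0 + 0 | 0)\{b,c,d} | deadlocked
Bisimilarity quotient blocks:
  B0 = {m0}
  B1 = {m4, n4}
  B2 = {m1, m2, m3, m5, n1, n3, n5, n6}
  B3 = {n0}
  B4 = {n2}
m0 ∈ B0, n0 ∈ B3 → different blocks

NO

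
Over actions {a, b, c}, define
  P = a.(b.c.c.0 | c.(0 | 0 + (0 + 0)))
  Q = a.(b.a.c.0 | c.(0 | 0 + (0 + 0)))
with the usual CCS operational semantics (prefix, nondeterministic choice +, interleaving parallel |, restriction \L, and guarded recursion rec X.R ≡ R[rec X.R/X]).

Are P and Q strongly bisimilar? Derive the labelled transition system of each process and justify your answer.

not bisimilar

Reachable graph of P (9 states):
  m0 = a.(b.c.c.0 | c.(0 | 0 + (0 + 0))) | =a=> m1
  m1 = b.c.c.0 | c.(0 | 0 + (0 + 0)) | =b=> m2, =c=> m3
  m2 = c.c.0 | c.(0 | 0 + (0 + 0)) | =c=> m4, =c=> m5
  m3 = b.c.c.0 | (0 | 0 + (0 + 0)) | =b=> m5
  m4 = c.0 | c.(0 | 0 + (0 + 0)) | =c=> m6, =c=> m7
  m5 = c.c.0 | (0 | 0 + (0 + 0)) | =c=> m7
  m6 = 0 | c.(0 | 0 + (0 + 0)) | =c=> m8
  m7 = c.0 | (0 | 0 + (0 + 0)) | =c=> m8
  m8 = 0 | (0 | 0 + (0 + 0)) | ∅
Reachable graph of Q (9 states):
  n0 = a.(b.a.c.0 | c.(0 | 0 + (0 + 0))) | =a=> n1
  n1 = b.a.c.0 | c.(0 | 0 + (0 + 0)) | =b=> n2, =c=> n3
  n2 = a.c.0 | c.(0 | 0 + (0 + 0)) | =a=> n4, =c=> n5
  n3 = b.a.c.0 | (0 | 0 + (0 + 0)) | =b=> n5
  n4 = c.0 | c.(0 | 0 + (0 + 0)) | =c=> n6, =c=> n7
  n5 = a.c.0 | (0 | 0 + (0 + 0)) | =a=> n7
  n6 = 0 | c.(0 | 0 + (0 + 0)) | =c=> n8
  n7 = c.0 | (0 | 0 + (0 + 0)) | =c=> n8
  n8 = 0 | (0 | 0 + (0 + 0)) | ∅
Coarsest stable partition (strong bisimilarity classes):
  B0 = {m0}
  B1 = {m1}
  B2 = {m2}
  B3 = {m4, m5, n4}
  B4 = {m6, m7, n6, n7}
  B5 = {m8, n8}
  B6 = {m3}
  B7 = {n0}
  B8 = {n1}
  B9 = {n2}
  B10 = {n5}
  B11 = {n3}
m0 ∈ B0, n0 ∈ B7 → different blocks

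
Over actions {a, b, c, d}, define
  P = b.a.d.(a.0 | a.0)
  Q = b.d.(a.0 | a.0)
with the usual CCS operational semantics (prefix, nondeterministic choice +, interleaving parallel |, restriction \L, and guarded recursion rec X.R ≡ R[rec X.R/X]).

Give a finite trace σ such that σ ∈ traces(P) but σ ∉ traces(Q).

ba

Reachable graph of P (7 states):
  u0 = b.a.d.(a.0 | a.0) ⊢ —b→ u1
  u1 = a.d.(a.0 | a.0) ⊢ —a→ u2
  u2 = d.(a.0 | a.0) ⊢ —d→ u3
  u3 = a.0 | a.0 ⊢ —a→ u4, —a→ u5
  u4 = 0 | a.0 ⊢ —a→ u6
  u5 = a.0 | 0 ⊢ —a→ u6
  u6 = 0 | 0 ⊢ ∅
Reachable graph of Q (6 states):
  v0 = b.d.(a.0 | a.0) ⊢ —b→ v1
  v1 = d.(a.0 | a.0) ⊢ —d→ v2
  v2 = a.0 | a.0 ⊢ —a→ v3, —a→ v4
  v3 = 0 | a.0 ⊢ —a→ v5
  v4 = a.0 | 0 ⊢ —a→ v5
  v5 = 0 | 0 ⊢ ∅
Run σ = ⟨ba⟩ on P: start {u0}
  step 1 (b): {u1}
  step 2 (a): {u2}
  ✓ P
Run σ = ⟨ba⟩ on Q: start {v0}
  step 1 (b): {v1}
  step 2 (a): ∅  — Q cannot continue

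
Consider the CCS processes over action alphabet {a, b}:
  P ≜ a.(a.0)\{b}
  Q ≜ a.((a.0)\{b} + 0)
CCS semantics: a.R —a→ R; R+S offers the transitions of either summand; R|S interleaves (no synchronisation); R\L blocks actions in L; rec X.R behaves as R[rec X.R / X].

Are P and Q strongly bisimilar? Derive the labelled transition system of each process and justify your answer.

YES

Reachable graph of P (3 states):
  s0 = a.(a.0)\{b} has moves -a-> s1
  s1 = (a.0)\{b} has moves -a-> s2
  s2 = 0\{b} has moves deadlocked
Reachable graph of Q (3 states):
  t0 = a.((a.0)\{b} + 0) has moves -a-> t1
  t1 = (a.0)\{b} + 0 has moves -a-> t2
  t2 = 0\{b} has moves deadlocked
Bisimilarity quotient blocks:
  B0 = {s0, t0}
  B1 = {s1, t1}
  B2 = {s2, t2}
s0 ∈ B0, t0 ∈ B0 → same block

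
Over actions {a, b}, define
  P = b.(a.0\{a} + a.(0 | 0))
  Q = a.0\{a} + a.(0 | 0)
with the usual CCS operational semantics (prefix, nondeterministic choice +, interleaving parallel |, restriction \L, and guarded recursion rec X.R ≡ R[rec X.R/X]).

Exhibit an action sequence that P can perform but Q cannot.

b

Reachable graph of P (4 states):
  p0 = b.(a.0\{a} + a.(0 | 0)) :: --b--▸ p1
  p1 = a.0\{a} + a.(0 | 0) :: --a--▸ p2, --a--▸ p3
  p2 = 0 | 0 :: (no moves)
  p3 = 0\{a} :: (no moves)
Reachable graph of Q (3 states):
  q0 = a.0\{a} + a.(0 | 0) :: --a--▸ q1, --a--▸ q2
  q1 = 0 | 0 :: (no moves)
  q2 = 0\{a} :: (no moves)
Run σ = ⟨b⟩ on P: start {p0}
  after b @ step 1: {p1}
  ✓ P
Run σ = ⟨b⟩ on Q: start {q0}
  after b @ step 1: no successor for Q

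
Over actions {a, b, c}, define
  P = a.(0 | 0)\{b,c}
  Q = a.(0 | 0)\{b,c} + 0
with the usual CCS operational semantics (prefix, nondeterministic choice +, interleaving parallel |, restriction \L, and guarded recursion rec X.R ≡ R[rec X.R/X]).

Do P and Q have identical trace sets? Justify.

Reachable graph of P (2 states):
  s0 = a.(0 | 0)\{b,c} ⊢ --a--▸ s1
  s1 = (0 | 0)\{b,c} ⊢ ∅
Reachable graph of Q (2 states):
  t0 = a.(0 | 0)\{b,c} + 0 ⊢ --a--▸ t1
  t1 = (0 | 0)\{b,c} ⊢ ∅
Partition-refinement fixed point:
  B0 = {s0, t0}
  B1 = {s1, t1}
s0 ∈ B0, t0 ∈ B0 → same block
Bisimilar ⇒ trace-equivalent.

traces(P) = traces(Q)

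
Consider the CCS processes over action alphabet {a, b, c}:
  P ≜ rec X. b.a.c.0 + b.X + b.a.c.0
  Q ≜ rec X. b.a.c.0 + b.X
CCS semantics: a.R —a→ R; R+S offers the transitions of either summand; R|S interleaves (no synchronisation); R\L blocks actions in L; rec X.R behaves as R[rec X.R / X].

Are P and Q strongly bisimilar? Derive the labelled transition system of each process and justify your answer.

LTS(P): 4 reachable states
  s0 = rec X. b.a.c.0 + b.X + b.a.c.0 :: =b=> s0, =b=> s1
  s1 = a.c.0 :: =a=> s2
  s2 = c.0 :: =c=> s3
  s3 = 0 :: (no moves)
LTS(Q): 4 reachable states
  t0 = rec X. b.a.c.0 + b.X :: =b=> t0, =b=> t1
  t1 = a.c.0 :: =a=> t2
  t2 = c.0 :: =c=> t3
  t3 = 0 :: (no moves)
Partition-refinement fixed point:
  B0 = {s0, t0}
  B1 = {s1, t1}
  B2 = {s2, t2}
  B3 = {s3, t3}
s0 ∈ B0, t0 ∈ B0 → same block

bisimilar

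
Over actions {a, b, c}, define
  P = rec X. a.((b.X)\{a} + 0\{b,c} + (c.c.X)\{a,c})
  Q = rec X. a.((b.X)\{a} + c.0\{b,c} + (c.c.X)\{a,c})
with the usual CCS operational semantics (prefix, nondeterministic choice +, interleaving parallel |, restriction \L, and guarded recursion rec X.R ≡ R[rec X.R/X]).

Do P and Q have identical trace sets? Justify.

Reachable graph of P (3 states):
  p0 = rec X. a.((b.X)\{a} + 0\{b,c} + (c.c.X)\{a,c}) ⊢ —a→ p1
  p1 = (b.(rec X. a.((b.X)\{a} + 0\{b,c} + (c.c.X)\{a,c})))\{a} + 0\{b,c} + (c.c.(rec X. a.((b.X)\{a} + 0\{b,c} + (c.c.X)\{a,c})))\{a,c} ⊢ —b→ p2
  p2 = (rec X. a.((b.X)\{a} + 0\{b,c} + (c.c.X)\{a,c}))\{a} ⊢ deadlocked
Reachable graph of Q (4 states):
  q0 = rec X. a.((b.X)\{a} + c.0\{b,c} + (c.c.X)\{a,c}) ⊢ —a→ q1
  q1 = (b.(rec X. a.((b.X)\{a} + c.0\{b,c} + (c.c.X)\{a,c})))\{a} + c.0\{b,c} + (c.c.(rec X. a.((b.X)\{a} + c.0\{b,c} + (c.c.X)\{a,c})))\{a,c} ⊢ —b→ q2, —c→ q3
  q2 = (rec X. a.((b.X)\{a} + c.0\{b,c} + (c.c.X)\{a,c}))\{a} ⊢ deadlocked
  q3 = 0\{b,c} ⊢ deadlocked
Trace ⟨ac⟩ through Q, begin at {q0}:
  step 1 (a): {q1}
  step 2 (c): {q3}
  ✓ Q
Trace ⟨ac⟩ through P, begin at {p0}:
  step 1 (a): {p1}
  step 2 (c): no successor for P

traces(P) ≠ traces(Q) — witness ⟨ac⟩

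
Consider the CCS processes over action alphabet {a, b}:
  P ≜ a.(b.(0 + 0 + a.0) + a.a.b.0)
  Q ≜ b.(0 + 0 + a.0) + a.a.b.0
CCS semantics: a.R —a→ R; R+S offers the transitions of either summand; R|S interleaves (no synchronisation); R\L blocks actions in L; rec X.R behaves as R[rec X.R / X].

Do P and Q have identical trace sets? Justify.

NO — witness ⟨ab⟩

P's transition system — 6 states:
  s0 = a.(b.(0 + 0 + a.0) + a.a.b.0) | --a--▸ s1
  s1 = b.(0 + 0 + a.0) + a.a.b.0 | --a--▸ s2, --b--▸ s3
  s2 = a.b.0 | --a--▸ s4
  s3 = 0 + 0 + a.0 | --a--▸ s5
  s4 = b.0 | --b--▸ s5
  s5 = 0 | stopped
Q's transition system — 5 states:
  t0 = b.(0 + 0 + a.0) + a.a.b.0 | --a--▸ t1, --b--▸ t2
  t1 = a.b.0 | --a--▸ t3
  t2 = 0 + 0 + a.0 | --a--▸ t4
  t3 = b.0 | --b--▸ t4
  t4 = 0 | stopped
Trace ⟨ab⟩ through P, begin at {s0}:
  step 1 (a): {s1}
  step 2 (b): {s3}
  — P admits the full trace.
Trace ⟨ab⟩ through Q, begin at {t0}:
  step 1 (a): {t1}
  step 2 (b): ∅ (Q stuck)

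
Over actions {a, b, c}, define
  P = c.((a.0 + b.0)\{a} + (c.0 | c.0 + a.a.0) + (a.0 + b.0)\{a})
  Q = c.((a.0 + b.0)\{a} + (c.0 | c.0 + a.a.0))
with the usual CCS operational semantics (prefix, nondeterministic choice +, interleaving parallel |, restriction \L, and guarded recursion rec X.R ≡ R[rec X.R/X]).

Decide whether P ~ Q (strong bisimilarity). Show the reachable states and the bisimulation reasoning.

LTS(P): 8 reachable states
  s0 = c.((a.0 + b.0)\{a} + (c.0 | c.0 + a.a.0) + (a.0 + b.0)\{a}) :: -c-> s1
  s1 = (a.0 + b.0)\{a} + (c.0 | c.0 + a.a.0) + (a.0 + b.0)\{a} :: -a-> s2, -b-> s3, -c-> s4, -c-> s5
  s2 = a.0 :: -a-> s6
  s3 = 0\{a} :: stopped
  s4 = 0 | c.0 :: -c-> s7
  s5 = c.0 | 0 :: -c-> s7
  s6 = 0 :: stopped
  s7 = 0 | 0 :: stopped
LTS(Q): 8 reachable states
  t0 = c.((a.0 + b.0)\{a} + (c.0 | c.0 + a.a.0)) :: -c-> t1
  t1 = (a.0 + b.0)\{a} + (c.0 | c.0 + a.a.0) :: -a-> t2, -b-> t3, -c-> t4, -c-> t5
  t2 = a.0 :: -a-> t6
  t3 = 0\{a} :: stopped
  t4 = 0 | c.0 :: -c-> t7
  t5 = c.0 | 0 :: -c-> t7
  t6 = 0 :: stopped
  t7 = 0 | 0 :: stopped
Coarsest stable partition (strong bisimilarity classes):
  B0 = {s0, t0}
  B1 = {s1, t1}
  B2 = {s4, s5, t4, t5}
  B3 = {s3, s6, s7, t3, t6, t7}
  B4 = {s2, t2}
s0 ∈ B0, t0 ∈ B0 → same block

P ~ Q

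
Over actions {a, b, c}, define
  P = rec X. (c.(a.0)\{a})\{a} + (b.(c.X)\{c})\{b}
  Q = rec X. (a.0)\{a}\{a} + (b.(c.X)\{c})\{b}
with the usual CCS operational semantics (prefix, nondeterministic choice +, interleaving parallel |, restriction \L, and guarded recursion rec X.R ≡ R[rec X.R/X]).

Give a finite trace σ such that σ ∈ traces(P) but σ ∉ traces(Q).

Reachable graph of P (2 states):
  p0 = rec X. (c.(a.0)\{a})\{a} + (b.(c.X)\{c})\{b} ⊢ -c-> p1
  p1 = (a.0)\{a}\{a} ⊢ (no moves)
Reachable graph of Q (1 states):
  q0 = rec X. (a.0)\{a}\{a} + (b.(c.X)\{c})\{b} ⊢ (no moves)
Run σ = ⟨c⟩ on P: start {p0}
  after c @ step 1: {p1}
  ✓ P
Run σ = ⟨c⟩ on Q: start {q0}
  after c @ step 1: ∅ (Q stuck)

c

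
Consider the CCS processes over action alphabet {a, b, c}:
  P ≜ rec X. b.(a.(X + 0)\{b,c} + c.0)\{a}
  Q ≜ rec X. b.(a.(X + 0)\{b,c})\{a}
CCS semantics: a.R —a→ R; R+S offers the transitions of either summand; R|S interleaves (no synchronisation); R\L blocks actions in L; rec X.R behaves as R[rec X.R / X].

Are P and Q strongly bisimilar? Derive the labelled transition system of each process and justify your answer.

P's transition system — 3 states:
  m0 = rec X. b.(a.(X + 0)\{b,c} + c.0)\{a} ⊢ =b=> m1
  m1 = (a.((rec X. b.(a.(X + 0)\{b,c} + c.0)\{a}) + 0)\{b,c} + c.0)\{a} ⊢ =c=> m2
  m2 = 0\{a} ⊢ stopped
Q's transition system — 2 states:
  n0 = rec X. b.(a.(X + 0)\{b,c})\{a} ⊢ =b=> n1
  n1 = (a.((rec X. b.(a.(X + 0)\{b,c})\{a}) + 0)\{b,c})\{a} ⊢ stopped
Bisimilarity quotient blocks:
  B0 = {m0}
  B1 = {m1}
  B2 = {m2, n1}
  B3 = {n0}
m0 ∈ B0, n0 ∈ B3 → different blocks

not bisimilar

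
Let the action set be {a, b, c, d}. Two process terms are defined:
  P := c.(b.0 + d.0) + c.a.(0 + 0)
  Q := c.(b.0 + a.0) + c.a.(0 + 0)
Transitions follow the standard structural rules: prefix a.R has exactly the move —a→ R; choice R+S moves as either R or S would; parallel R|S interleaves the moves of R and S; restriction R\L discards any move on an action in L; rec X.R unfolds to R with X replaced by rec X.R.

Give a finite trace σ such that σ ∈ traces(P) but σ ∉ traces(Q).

cd

Reachable graph of P (5 states):
  p0 = c.(b.0 + d.0) + c.a.(0 + 0) ⊢ =c=> p1, =c=> p2
  p1 = a.(0 + 0) ⊢ =a=> p3
  p2 = b.0 + d.0 ⊢ =b=> p4, =d=> p4
  p3 = 0 + 0 ⊢ ∅
  p4 = 0 ⊢ ∅
Reachable graph of Q (5 states):
  q0 = c.(b.0 + a.0) + c.a.(0 + 0) ⊢ =c=> q1, =c=> q2
  q1 = a.(0 + 0) ⊢ =a=> q3
  q2 = b.0 + a.0 ⊢ =a=> q4, =b=> q4
  q3 = 0 + 0 ⊢ ∅
  q4 = 0 ⊢ ∅
Executing cd from P (initial set {p0}):
  after c @ step 1: {p1, p2}
  after d @ step 2: {p4}
  P completes σ.
Executing cd from Q (initial set {q0}):
  after c @ step 1: {q1, q2}
  after d @ step 2: ∅ (Q stuck)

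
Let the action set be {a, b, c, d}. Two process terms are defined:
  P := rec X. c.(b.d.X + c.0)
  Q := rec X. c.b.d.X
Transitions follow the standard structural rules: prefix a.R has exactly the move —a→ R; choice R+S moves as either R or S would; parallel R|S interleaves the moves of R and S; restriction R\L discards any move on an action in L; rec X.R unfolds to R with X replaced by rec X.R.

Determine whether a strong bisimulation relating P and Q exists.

LTS(P): 4 reachable states
  s0 = rec X. c.(b.d.X + c.0) :: ··c··> s1
  s1 = b.d.(rec X. c.(b.d.X + c.0)) + c.0 :: ··b··> s2, ··c··> s3
  s2 = d.(rec X. c.(b.d.X + c.0)) :: ··d··> s0
  s3 = 0 :: (no moves)
LTS(Q): 3 reachable states
  t0 = rec X. c.b.d.X :: ··c··> t1
  t1 = b.d.(rec X. c.b.d.X) :: ··b··> t2
  t2 = d.(rec X. c.b.d.X) :: ··d··> t0
Partition-refinement fixed point:
  B0 = {s0}
  B1 = {s1}
  B2 = {s2}
  B3 = {s3}
  B4 = {t0}
  B5 = {t1}
  B6 = {t2}
s0 ∈ B0, t0 ∈ B4 → different blocks

NO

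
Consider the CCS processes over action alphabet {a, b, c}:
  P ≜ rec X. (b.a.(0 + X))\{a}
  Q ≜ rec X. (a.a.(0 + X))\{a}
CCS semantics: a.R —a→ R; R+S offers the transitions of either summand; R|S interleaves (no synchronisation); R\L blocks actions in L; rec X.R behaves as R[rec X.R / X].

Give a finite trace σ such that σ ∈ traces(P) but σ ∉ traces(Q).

P's transition system — 2 states:
  s0 = rec X. (b.a.(0 + X))\{a} ⊢ --b--▸ s1
  s1 = (a.(0 + (rec X. (b.a.(0 + X))\{a})))\{a} ⊢ ∅
Q's transition system — 1 states:
  t0 = rec X. (a.a.(0 + X))\{a} ⊢ ∅
Executing b from P (initial set {s0}):
  [1] b ⇒ {s1}
  ✓ P
Executing b from Q (initial set {t0}):
  [1] b ⇒ no successor for Q

b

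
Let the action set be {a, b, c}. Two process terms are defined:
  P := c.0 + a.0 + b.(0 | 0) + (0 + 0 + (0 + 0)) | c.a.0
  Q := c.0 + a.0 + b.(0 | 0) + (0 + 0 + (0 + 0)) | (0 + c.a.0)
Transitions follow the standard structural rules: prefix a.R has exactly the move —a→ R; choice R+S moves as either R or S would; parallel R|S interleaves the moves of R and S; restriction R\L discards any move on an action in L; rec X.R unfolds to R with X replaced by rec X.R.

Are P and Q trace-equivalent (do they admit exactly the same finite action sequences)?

trace-equivalent

P's transition system — 5 states:
  u0 = c.0 + a.0 + b.(0 | 0) + (0 + 0 + (0 + 0)) | c.a.0 → --a--▸ u1, --b--▸ u2, --c--▸ u1, --c--▸ u3
  u1 = 0 → deadlocked
  u2 = 0 | 0 → deadlocked
  u3 = (0 + 0 + (0 + 0)) | a.0 → --a--▸ u4
  u4 = (0 + 0 + (0 + 0)) | 0 → deadlocked
Q's transition system — 5 states:
  v0 = c.0 + a.0 + b.(0 | 0) + (0 + 0 + (0 + 0)) | (0 + c.a.0) → --a--▸ v1, --b--▸ v2, --c--▸ v1, --c--▸ v3
  v1 = 0 → deadlocked
  v2 = 0 | 0 → deadlocked
  v3 = (0 + 0 + (0 + 0)) | a.0 → --a--▸ v4
  v4 = (0 + 0 + (0 + 0)) | 0 → deadlocked
Coarsest stable partition (strong bisimilarity classes):
  B0 = {u0, v0}
  B1 = {u3, v3}
  B2 = {u1, u2, u4, v1, v2, v4}
u0 ∈ B0, v0 ∈ B0 → same block
Bisimilar ⇒ trace-equivalent.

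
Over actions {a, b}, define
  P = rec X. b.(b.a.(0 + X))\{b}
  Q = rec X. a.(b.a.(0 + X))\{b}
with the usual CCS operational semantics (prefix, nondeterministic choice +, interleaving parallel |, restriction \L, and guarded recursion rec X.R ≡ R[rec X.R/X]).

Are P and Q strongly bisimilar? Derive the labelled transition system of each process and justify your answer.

P's transition system — 2 states:
  p0 = rec X. b.(b.a.(0 + X))\{b} has moves -b-> p1
  p1 = (b.a.(0 + (rec X. b.(b.a.(0 + X))\{b})))\{b} has moves stopped
Q's transition system — 2 states:
  q0 = rec X. a.(b.a.(0 + X))\{b} has moves -a-> q1
  q1 = (b.a.(0 + (rec X. a.(b.a.(0 + X))\{b})))\{b} has moves stopped
Partition-refinement fixed point:
  B0 = {p0}
  B1 = {p1, q1}
  B2 = {q0}
p0 ∈ B0, q0 ∈ B2 → different blocks

NO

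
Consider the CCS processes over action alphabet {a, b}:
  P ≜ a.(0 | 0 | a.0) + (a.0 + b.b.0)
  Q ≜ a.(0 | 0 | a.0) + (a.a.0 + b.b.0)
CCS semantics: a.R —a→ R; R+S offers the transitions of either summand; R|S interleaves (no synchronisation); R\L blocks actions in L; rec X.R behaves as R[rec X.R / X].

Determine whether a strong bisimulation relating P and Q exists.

not bisimilar

LTS(P): 5 reachable states
  u0 = a.(0 | 0 | a.0) + (a.0 + b.b.0) → --a--▸ u1, --a--▸ u2, --b--▸ u3
  u1 = 0 → ·
  u2 = 0 | 0 | a.0 → --a--▸ u4
  u3 = b.0 → --b--▸ u1
  u4 = 0 | 0 | 0 → ·
LTS(Q): 6 reachable states
  v0 = a.(0 | 0 | a.0) + (a.a.0 + b.b.0) → --a--▸ v1, --a--▸ v2, --b--▸ v3
  v1 = 0 | 0 | a.0 → --a--▸ v4
  v2 = a.0 → --a--▸ v5
  v3 = b.0 → --b--▸ v5
  v4 = 0 | 0 | 0 → ·
  v5 = 0 → ·
Coarsest stable partition (strong bisimilarity classes):
  B0 = {u0}
  B1 = {u1, u4, v4, v5}
  B2 = {u3, v3}
  B3 = {u2, v1, v2}
  B4 = {v0}
u0 ∈ B0, v0 ∈ B4 → different blocks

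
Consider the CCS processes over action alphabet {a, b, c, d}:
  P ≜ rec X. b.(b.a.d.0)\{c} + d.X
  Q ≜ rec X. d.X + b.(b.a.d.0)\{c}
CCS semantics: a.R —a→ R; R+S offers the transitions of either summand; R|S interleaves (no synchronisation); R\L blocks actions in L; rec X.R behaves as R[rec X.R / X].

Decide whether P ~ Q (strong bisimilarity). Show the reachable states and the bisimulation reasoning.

YES

LTS(P): 5 reachable states
  m0 = rec X. b.(b.a.d.0)\{c} + d.X | --b--▸ m1, --d--▸ m0
  m1 = (b.a.d.0)\{c} | --b--▸ m2
  m2 = (a.d.0)\{c} | --a--▸ m3
  m3 = (d.0)\{c} | --d--▸ m4
  m4 = 0\{c} | (no moves)
LTS(Q): 5 reachable states
  n0 = rec X. d.X + b.(b.a.d.0)\{c} | --b--▸ n1, --d--▸ n0
  n1 = (b.a.d.0)\{c} | --b--▸ n2
  n2 = (a.d.0)\{c} | --a--▸ n3
  n3 = (d.0)\{c} | --d--▸ n4
  n4 = 0\{c} | (no moves)
Partition-refinement fixed point:
  B0 = {m0, n0}
  B1 = {m1, n1}
  B2 = {m2, n2}
  B3 = {m3, n3}
  B4 = {m4, n4}
m0 ∈ B0, n0 ∈ B0 → same block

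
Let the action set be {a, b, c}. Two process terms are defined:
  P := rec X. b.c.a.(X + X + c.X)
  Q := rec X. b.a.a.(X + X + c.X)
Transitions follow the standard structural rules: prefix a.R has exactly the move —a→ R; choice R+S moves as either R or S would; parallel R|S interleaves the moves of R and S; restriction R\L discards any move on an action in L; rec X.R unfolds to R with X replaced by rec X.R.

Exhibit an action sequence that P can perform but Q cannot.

bc

Reachable graph of P (4 states):
  s0 = rec X. b.c.a.(X + X + c.X) has moves =b=> s1
  s1 = c.a.((rec X. b.c.a.(X + X + c.X)) + (rec X. b.c.a.(X + X + c.X)) + c.(rec X. b.c.a.(X + X + c.X))) has moves =c=> s2
  s2 = a.((rec X. b.c.a.(X + X + c.X)) + (rec X. b.c.a.(X + X + c.X)) + c.(rec X. b.c.a.(X + X + c.X))) has moves =a=> s3
  s3 = (rec X. b.c.a.(X + X + c.X)) + (rec X. b.c.a.(X + X + c.X)) + c.(rec X. b.c.a.(X + X + c.X)) has moves =b=> s1, =c=> s0
Reachable graph of Q (4 states):
  t0 = rec X. b.a.a.(X + X + c.X) has moves =b=> t1
  t1 = a.a.((rec X. b.a.a.(X + X + c.X)) + (rec X. b.a.a.(X + X + c.X)) + c.(rec X. b.a.a.(X + X + c.X))) has moves =a=> t2
  t2 = a.((rec X. b.a.a.(X + X + c.X)) + (rec X. b.a.a.(X + X + c.X)) + c.(rec X. b.a.a.(X + X + c.X))) has moves =a=> t3
  t3 = (rec X. b.a.a.(X + X + c.X)) + (rec X. b.a.a.(X + X + c.X)) + c.(rec X. b.a.a.(X + X + c.X)) has moves =b=> t1, =c=> t0
Executing bc from P (initial set {s0}):
  after b @ step 1: {s1}
  after c @ step 2: {s2}
  ✓ P
Executing bc from Q (initial set {t0}):
  after b @ step 1: {t1}
  after c @ step 2: no successor for Q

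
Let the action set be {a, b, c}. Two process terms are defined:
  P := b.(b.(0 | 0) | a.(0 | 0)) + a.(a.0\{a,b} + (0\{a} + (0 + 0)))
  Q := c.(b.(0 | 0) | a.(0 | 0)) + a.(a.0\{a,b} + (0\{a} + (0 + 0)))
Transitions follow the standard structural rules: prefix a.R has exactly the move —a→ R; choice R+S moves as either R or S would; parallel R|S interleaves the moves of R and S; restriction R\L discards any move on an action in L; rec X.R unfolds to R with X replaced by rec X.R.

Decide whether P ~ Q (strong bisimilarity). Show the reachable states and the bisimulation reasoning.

not bisimilar

LTS(P): 7 reachable states
  m0 = b.(b.(0 | 0) | a.(0 | 0)) + a.(a.0\{a,b} + (0\{a} + (0 + 0))) | -a-> m1, -b-> m2
  m1 = a.0\{a,b} + (0\{a} + (0 + 0)) | -a-> m3
  m2 = b.(0 | 0) | a.(0 | 0) | -a-> m4, -b-> m5
  m3 = 0\{a,b} | ·
  m4 = b.(0 | 0) | (0 | 0) | -b-> m6
  m5 = 0 | 0 | a.(0 | 0) | -a-> m6
  m6 = 0 | 0 | (0 | 0) | ·
LTS(Q): 7 reachable states
  n0 = c.(b.(0 | 0) | a.(0 | 0)) + a.(a.0\{a,b} + (0\{a} + (0 + 0))) | -a-> n1, -c-> n2
  n1 = a.0\{a,b} + (0\{a} + (0 + 0)) | -a-> n3
  n2 = b.(0 | 0) | a.(0 | 0) | -a-> n4, -b-> n5
  n3 = 0\{a,b} | ·
  n4 = b.(0 | 0) | (0 | 0) | -b-> n6
  n5 = 0 | 0 | a.(0 | 0) | -a-> n6
  n6 = 0 | 0 | (0 | 0) | ·
Partition-refinement fixed point:
  B0 = {m0}
  B1 = {m1, m5, n1, n5}
  B2 = {m3, m6, n3, n6}
  B3 = {m2, n2}
  B4 = {m4, n4}
  B5 = {n0}
m0 ∈ B0, n0 ∈ B5 → different blocks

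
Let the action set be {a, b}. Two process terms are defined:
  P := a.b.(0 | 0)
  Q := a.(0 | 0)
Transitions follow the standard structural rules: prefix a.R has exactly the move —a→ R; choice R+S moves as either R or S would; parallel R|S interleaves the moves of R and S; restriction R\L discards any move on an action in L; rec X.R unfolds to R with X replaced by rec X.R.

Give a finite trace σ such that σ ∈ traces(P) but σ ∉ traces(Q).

ab

LTS(P): 3 reachable states
  u0 = a.b.(0 | 0) ⊢ -a-> u1
  u1 = b.(0 | 0) ⊢ -b-> u2
  u2 = 0 | 0 ⊢ (no moves)
LTS(Q): 2 reachable states
  v0 = a.(0 | 0) ⊢ -a-> v1
  v1 = 0 | 0 ⊢ (no moves)
Run σ = ⟨ab⟩ on P: start {u0}
  step 1 (a): {u1}
  step 2 (b): {u2}
  P completes σ.
Run σ = ⟨ab⟩ on Q: start {v0}
  step 1 (a): {v1}
  step 2 (b): ∅ (Q stuck)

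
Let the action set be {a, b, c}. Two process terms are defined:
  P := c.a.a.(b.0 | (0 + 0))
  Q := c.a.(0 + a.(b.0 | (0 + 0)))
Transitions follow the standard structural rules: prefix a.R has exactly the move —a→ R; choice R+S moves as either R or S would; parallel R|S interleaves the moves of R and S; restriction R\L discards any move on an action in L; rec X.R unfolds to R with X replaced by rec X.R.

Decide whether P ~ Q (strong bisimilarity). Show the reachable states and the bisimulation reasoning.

P ~ Q

Reachable graph of P (5 states):
  u0 = c.a.a.(b.0 | (0 + 0)) | —c→ u1
  u1 = a.a.(b.0 | (0 + 0)) | —a→ u2
  u2 = a.(b.0 | (0 + 0)) | —a→ u3
  u3 = b.0 | (0 + 0) | —b→ u4
  u4 = 0 | (0 + 0) | deadlocked
Reachable graph of Q (5 states):
  v0 = c.a.(0 + a.(b.0 | (0 + 0))) | —c→ v1
  v1 = a.(0 + a.(b.0 | (0 + 0))) | —a→ v2
  v2 = 0 + a.(b.0 | (0 + 0)) | —a→ v3
  v3 = b.0 | (0 + 0) | —b→ v4
  v4 = 0 | (0 + 0) | deadlocked
Partition-refinement fixed point:
  B0 = {u0, v0}
  B1 = {u1, v1}
  B2 = {u2, v2}
  B3 = {u3, v3}
  B4 = {u4, v4}
u0 ∈ B0, v0 ∈ B0 → same block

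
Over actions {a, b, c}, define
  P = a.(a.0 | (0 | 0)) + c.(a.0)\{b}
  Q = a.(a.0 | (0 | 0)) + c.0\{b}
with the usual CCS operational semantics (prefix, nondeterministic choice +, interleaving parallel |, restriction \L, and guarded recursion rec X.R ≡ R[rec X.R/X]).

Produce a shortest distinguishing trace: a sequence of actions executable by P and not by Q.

Reachable graph of P (5 states):
  m0 = a.(a.0 | (0 | 0)) + c.(a.0)\{b} has moves -a-> m1, -c-> m2
  m1 = a.0 | (0 | 0) has moves -a-> m3
  m2 = (a.0)\{b} has moves -a-> m4
  m3 = 0 | (0 | 0) has moves ∅
  m4 = 0\{b} has moves ∅
Reachable graph of Q (4 states):
  n0 = a.(a.0 | (0 | 0)) + c.0\{b} has moves -a-> n1, -c-> n2
  n1 = a.0 | (0 | 0) has moves -a-> n3
  n2 = 0\{b} has moves ∅
  n3 = 0 | (0 | 0) has moves ∅
Trace ⟨ca⟩ through P, begin at {m0}:
  step 1 (c): {m2}
  step 2 (a): {m4}
  ✓ P
Trace ⟨ca⟩ through Q, begin at {n0}:
  step 1 (c): {n2}
  step 2 (a): no successor for Q

ca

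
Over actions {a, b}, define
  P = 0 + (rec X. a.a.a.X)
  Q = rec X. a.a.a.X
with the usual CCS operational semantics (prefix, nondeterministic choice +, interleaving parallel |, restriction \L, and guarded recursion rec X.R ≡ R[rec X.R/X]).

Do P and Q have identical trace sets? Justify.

trace-equivalent

LTS(P): 4 reachable states
  s0 = 0 + (rec X. a.a.a.X) ⊢ —a→ s1
  s1 = a.a.(rec X. a.a.a.X) ⊢ —a→ s2
  s2 = a.(rec X. a.a.a.X) ⊢ —a→ s3
  s3 = rec X. a.a.a.X ⊢ —a→ s1
LTS(Q): 3 reachable states
  t0 = rec X. a.a.a.X ⊢ —a→ t1
  t1 = a.a.(rec X. a.a.a.X) ⊢ —a→ t2
  t2 = a.(rec X. a.a.a.X) ⊢ —a→ t0
Coarsest stable partition (strong bisimilarity classes):
  B0 = {s0, s1, s2, s3, t0, t1, t2}
s0 ∈ B0, t0 ∈ B0 → same block
Bisimilar ⇒ trace-equivalent.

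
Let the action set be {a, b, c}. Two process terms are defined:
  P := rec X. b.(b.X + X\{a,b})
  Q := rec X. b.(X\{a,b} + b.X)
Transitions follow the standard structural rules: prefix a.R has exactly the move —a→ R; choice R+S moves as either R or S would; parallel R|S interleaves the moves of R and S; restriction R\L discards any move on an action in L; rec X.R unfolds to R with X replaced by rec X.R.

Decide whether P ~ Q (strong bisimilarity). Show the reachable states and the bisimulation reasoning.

Reachable graph of P (2 states):
  m0 = rec X. b.(b.X + X\{a,b}) has moves ··b··> m1
  m1 = b.(rec X. b.(b.X + X\{a,b})) + (rec X. b.(b.X + X\{a,b}))\{a,b} has moves ··b··> m0
Reachable graph of Q (2 states):
  n0 = rec X. b.(X\{a,b} + b.X) has moves ··b··> n1
  n1 = (rec X. b.(X\{a,b} + b.X))\{a,b} + b.(rec X. b.(X\{a,b} + b.X)) has moves ··b··> n0
Coarsest stable partition (strong bisimilarity classes):
  B0 = {m0, m1, n0, n1}
m0 ∈ B0, n0 ∈ B0 → same block

bisimilar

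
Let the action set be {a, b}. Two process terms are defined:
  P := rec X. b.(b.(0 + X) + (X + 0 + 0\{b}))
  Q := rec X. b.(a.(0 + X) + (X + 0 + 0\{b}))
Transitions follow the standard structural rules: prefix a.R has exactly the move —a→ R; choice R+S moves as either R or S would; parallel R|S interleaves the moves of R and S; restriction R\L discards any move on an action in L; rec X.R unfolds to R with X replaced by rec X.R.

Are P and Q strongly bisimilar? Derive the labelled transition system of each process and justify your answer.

P's transition system — 3 states:
  p0 = rec X. b.(b.(0 + X) + (X + 0 + 0\{b})) has moves -b-> p1
  p1 = b.(0 + (rec X. b.(b.(0 + X) + (X + 0 + 0\{b})))) + ((rec X. b.(b.(0 + X) + (X + 0 + 0\{b}))) + 0 + 0\{b}) has moves -b-> p1, -b-> p2
  p2 = 0 + (rec X. b.(b.(0 + X) + (X + 0 + 0\{b}))) has moves -b-> p1
Q's transition system — 3 states:
  q0 = rec X. b.(a.(0 + X) + (X + 0 + 0\{b})) has moves -b-> q1
  q1 = a.(0 + (rec X. b.(a.(0 + X) + (X + 0 + 0\{b})))) + ((rec X. b.(a.(0 + X) + (X + 0 + 0\{b}))) + 0 + 0\{b}) has moves -a-> q2, -b-> q1
  q2 = 0 + (rec X. b.(a.(0 + X) + (X + 0 + 0\{b}))) has moves -b-> q1
Partition-refinement fixed point:
  B0 = {p0, p1, p2}
  B1 = {q0, q2}
  B2 = {q1}
p0 ∈ B0, q0 ∈ B1 → different blocks

not bisimilar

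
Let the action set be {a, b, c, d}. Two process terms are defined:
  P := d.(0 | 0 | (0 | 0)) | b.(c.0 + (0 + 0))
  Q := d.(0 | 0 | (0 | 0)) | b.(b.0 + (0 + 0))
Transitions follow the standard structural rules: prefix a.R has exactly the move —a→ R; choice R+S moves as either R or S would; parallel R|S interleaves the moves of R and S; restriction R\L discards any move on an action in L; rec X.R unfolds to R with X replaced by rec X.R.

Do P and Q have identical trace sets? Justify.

traces(P) ≠ traces(Q) — witness ⟨bc⟩

LTS(P): 6 reachable states
  p0 = d.(0 | 0 | (0 | 0)) | b.(c.0 + (0 + 0)) :: ··b··> p1, ··d··> p2
  p1 = d.(0 | 0 | (0 | 0)) | (c.0 + (0 + 0)) :: ··c··> p3, ··d··> p4
  p2 = 0 | 0 | (0 | 0) | b.(c.0 + (0 + 0)) :: ··b··> p4
  p3 = d.(0 | 0 | (0 | 0)) | 0 :: ··d··> p5
  p4 = 0 | 0 | (0 | 0) | (c.0 + (0 + 0)) :: ··c··> p5
  p5 = 0 | 0 | (0 | 0) | 0 :: ∅
LTS(Q): 6 reachable states
  q0 = d.(0 | 0 | (0 | 0)) | b.(b.0 + (0 + 0)) :: ··b··> q1, ··d··> q2
  q1 = d.(0 | 0 | (0 | 0)) | (b.0 + (0 + 0)) :: ··b··> q3, ··d··> q4
  q2 = 0 | 0 | (0 | 0) | b.(b.0 + (0 + 0)) :: ··b··> q4
  q3 = d.(0 | 0 | (0 | 0)) | 0 :: ··d··> q5
  q4 = 0 | 0 | (0 | 0) | (b.0 + (0 + 0)) :: ··b··> q5
  q5 = 0 | 0 | (0 | 0) | 0 :: ∅
Run σ = ⟨bc⟩ on P: start {p0}
  step 1 (b): {p1}
  step 2 (c): {p3}
  — P admits the full trace.
Run σ = ⟨bc⟩ on Q: start {q0}
  step 1 (b): {q1}
  step 2 (c): no successor for Q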